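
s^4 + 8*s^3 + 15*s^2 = s^2*(s + 3)*(s + 5)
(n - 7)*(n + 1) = n^2 - 6*n - 7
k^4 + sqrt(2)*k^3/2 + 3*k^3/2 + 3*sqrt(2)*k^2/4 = k^2*(k + 3/2)*(k + sqrt(2)/2)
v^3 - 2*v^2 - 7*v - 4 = (v - 4)*(v + 1)^2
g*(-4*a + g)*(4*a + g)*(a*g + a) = -16*a^3*g^2 - 16*a^3*g + a*g^4 + a*g^3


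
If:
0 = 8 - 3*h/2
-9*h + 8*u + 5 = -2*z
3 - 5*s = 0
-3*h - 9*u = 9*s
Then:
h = 16/3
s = 3/5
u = -107/45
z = 2791/90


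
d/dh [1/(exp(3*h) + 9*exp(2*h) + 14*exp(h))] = (-3*exp(2*h) - 18*exp(h) - 14)*exp(-h)/(exp(2*h) + 9*exp(h) + 14)^2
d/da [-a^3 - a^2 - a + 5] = -3*a^2 - 2*a - 1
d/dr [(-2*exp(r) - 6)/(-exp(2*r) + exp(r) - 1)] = 2*(-(exp(r) + 3)*(2*exp(r) - 1) + exp(2*r) - exp(r) + 1)*exp(r)/(exp(2*r) - exp(r) + 1)^2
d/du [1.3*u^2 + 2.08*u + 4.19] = 2.6*u + 2.08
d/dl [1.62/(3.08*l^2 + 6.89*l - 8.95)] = (-9.9792*l - 11.1618)/(3.08*l^2 + 6.89*l - 8.95)^2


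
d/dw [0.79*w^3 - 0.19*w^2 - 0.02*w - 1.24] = 2.37*w^2 - 0.38*w - 0.02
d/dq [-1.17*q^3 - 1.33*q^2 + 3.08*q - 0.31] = -3.51*q^2 - 2.66*q + 3.08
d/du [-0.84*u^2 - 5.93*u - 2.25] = -1.68*u - 5.93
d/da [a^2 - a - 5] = 2*a - 1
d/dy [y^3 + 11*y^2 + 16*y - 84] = 3*y^2 + 22*y + 16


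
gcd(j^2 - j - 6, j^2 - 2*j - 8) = j + 2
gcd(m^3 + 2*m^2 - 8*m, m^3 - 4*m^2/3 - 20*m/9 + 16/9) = m - 2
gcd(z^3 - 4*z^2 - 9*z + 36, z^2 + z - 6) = z + 3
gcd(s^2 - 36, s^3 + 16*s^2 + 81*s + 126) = s + 6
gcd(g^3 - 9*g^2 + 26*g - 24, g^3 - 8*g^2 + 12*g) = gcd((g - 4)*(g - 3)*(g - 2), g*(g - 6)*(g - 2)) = g - 2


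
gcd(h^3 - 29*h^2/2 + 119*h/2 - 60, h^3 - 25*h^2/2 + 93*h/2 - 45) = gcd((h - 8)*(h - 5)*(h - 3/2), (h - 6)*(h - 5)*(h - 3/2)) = h^2 - 13*h/2 + 15/2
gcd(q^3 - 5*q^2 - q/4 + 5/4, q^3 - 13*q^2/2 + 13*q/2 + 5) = q^2 - 9*q/2 - 5/2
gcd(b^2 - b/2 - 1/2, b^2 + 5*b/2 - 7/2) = b - 1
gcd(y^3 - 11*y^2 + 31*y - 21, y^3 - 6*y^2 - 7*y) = y - 7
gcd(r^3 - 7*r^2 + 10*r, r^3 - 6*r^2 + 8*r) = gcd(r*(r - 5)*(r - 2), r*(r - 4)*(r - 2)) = r^2 - 2*r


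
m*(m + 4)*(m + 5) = m^3 + 9*m^2 + 20*m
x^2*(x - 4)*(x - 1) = x^4 - 5*x^3 + 4*x^2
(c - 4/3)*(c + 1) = c^2 - c/3 - 4/3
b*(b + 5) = b^2 + 5*b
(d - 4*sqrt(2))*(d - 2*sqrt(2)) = d^2 - 6*sqrt(2)*d + 16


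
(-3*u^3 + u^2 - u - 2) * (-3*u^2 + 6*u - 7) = 9*u^5 - 21*u^4 + 30*u^3 - 7*u^2 - 5*u + 14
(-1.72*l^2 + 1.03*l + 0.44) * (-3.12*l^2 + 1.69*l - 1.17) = 5.3664*l^4 - 6.1204*l^3 + 2.3803*l^2 - 0.4615*l - 0.5148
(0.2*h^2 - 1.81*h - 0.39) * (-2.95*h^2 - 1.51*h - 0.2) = -0.59*h^4 + 5.0375*h^3 + 3.8436*h^2 + 0.9509*h + 0.078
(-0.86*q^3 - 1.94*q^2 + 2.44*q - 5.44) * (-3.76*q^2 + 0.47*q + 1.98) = 3.2336*q^5 + 6.8902*q^4 - 11.789*q^3 + 17.76*q^2 + 2.2744*q - 10.7712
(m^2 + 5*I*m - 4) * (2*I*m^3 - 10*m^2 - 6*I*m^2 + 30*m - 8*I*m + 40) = 2*I*m^5 - 20*m^4 - 6*I*m^4 + 60*m^3 - 66*I*m^3 + 120*m^2 + 174*I*m^2 - 120*m + 232*I*m - 160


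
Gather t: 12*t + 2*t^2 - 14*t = 2*t^2 - 2*t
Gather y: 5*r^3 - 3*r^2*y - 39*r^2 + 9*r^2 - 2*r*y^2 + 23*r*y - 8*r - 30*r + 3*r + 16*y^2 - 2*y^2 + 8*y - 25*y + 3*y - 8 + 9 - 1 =5*r^3 - 30*r^2 - 35*r + y^2*(14 - 2*r) + y*(-3*r^2 + 23*r - 14)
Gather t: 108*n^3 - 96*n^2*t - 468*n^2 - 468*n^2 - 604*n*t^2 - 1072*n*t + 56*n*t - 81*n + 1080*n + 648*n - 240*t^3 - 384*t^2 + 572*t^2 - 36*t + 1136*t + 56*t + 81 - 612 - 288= 108*n^3 - 936*n^2 + 1647*n - 240*t^3 + t^2*(188 - 604*n) + t*(-96*n^2 - 1016*n + 1156) - 819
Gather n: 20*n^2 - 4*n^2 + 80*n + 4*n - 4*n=16*n^2 + 80*n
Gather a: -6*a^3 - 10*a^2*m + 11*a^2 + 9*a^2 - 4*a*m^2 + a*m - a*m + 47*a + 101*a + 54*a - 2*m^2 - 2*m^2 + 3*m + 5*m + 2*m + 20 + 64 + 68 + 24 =-6*a^3 + a^2*(20 - 10*m) + a*(202 - 4*m^2) - 4*m^2 + 10*m + 176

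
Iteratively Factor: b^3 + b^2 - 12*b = (b)*(b^2 + b - 12) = b*(b + 4)*(b - 3)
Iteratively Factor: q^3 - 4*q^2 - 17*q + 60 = (q + 4)*(q^2 - 8*q + 15) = (q - 3)*(q + 4)*(q - 5)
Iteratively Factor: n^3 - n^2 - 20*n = (n + 4)*(n^2 - 5*n) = (n - 5)*(n + 4)*(n)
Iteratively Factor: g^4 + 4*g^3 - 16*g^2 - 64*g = (g + 4)*(g^3 - 16*g) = (g - 4)*(g + 4)*(g^2 + 4*g) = (g - 4)*(g + 4)^2*(g)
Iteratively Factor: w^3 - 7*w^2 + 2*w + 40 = (w - 4)*(w^2 - 3*w - 10) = (w - 4)*(w + 2)*(w - 5)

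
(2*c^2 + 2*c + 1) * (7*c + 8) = 14*c^3 + 30*c^2 + 23*c + 8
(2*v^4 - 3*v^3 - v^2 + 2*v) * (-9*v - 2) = -18*v^5 + 23*v^4 + 15*v^3 - 16*v^2 - 4*v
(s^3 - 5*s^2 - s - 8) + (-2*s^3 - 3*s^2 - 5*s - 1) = -s^3 - 8*s^2 - 6*s - 9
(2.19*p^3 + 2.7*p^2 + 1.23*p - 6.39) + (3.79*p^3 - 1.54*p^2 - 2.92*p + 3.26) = 5.98*p^3 + 1.16*p^2 - 1.69*p - 3.13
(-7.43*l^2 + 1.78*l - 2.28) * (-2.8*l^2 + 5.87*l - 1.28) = 20.804*l^4 - 48.5981*l^3 + 26.343*l^2 - 15.662*l + 2.9184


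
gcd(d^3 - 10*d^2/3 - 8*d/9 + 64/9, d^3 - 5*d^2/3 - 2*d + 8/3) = d^2 - 2*d/3 - 8/3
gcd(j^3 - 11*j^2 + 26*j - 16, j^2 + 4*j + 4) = 1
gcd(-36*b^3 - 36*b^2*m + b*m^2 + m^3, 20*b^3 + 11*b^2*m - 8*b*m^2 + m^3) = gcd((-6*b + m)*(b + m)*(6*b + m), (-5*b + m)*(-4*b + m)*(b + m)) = b + m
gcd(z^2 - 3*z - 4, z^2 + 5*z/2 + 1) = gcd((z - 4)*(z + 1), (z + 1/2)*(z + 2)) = 1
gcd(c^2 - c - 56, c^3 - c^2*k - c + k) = 1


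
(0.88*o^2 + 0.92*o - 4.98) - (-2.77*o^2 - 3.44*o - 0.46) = 3.65*o^2 + 4.36*o - 4.52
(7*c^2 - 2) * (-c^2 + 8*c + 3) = -7*c^4 + 56*c^3 + 23*c^2 - 16*c - 6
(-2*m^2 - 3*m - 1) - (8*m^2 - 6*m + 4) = -10*m^2 + 3*m - 5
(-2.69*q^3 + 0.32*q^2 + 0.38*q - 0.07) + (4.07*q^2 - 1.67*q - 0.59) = -2.69*q^3 + 4.39*q^2 - 1.29*q - 0.66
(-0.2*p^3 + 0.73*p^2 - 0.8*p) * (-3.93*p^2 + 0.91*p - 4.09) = 0.786*p^5 - 3.0509*p^4 + 4.6263*p^3 - 3.7137*p^2 + 3.272*p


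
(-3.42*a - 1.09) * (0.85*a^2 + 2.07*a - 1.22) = -2.907*a^3 - 8.0059*a^2 + 1.9161*a + 1.3298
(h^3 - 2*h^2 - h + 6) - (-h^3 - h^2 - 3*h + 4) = 2*h^3 - h^2 + 2*h + 2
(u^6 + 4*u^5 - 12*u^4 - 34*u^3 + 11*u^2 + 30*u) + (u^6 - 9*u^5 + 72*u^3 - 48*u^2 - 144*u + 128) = 2*u^6 - 5*u^5 - 12*u^4 + 38*u^3 - 37*u^2 - 114*u + 128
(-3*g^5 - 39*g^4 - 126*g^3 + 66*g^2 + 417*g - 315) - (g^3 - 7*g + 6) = -3*g^5 - 39*g^4 - 127*g^3 + 66*g^2 + 424*g - 321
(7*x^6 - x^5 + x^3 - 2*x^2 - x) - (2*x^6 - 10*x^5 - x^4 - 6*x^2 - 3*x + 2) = 5*x^6 + 9*x^5 + x^4 + x^3 + 4*x^2 + 2*x - 2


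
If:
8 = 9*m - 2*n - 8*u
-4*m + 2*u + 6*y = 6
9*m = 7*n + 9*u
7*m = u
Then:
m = -56/221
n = 432/221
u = -392/221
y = 943/663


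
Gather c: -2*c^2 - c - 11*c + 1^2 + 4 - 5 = -2*c^2 - 12*c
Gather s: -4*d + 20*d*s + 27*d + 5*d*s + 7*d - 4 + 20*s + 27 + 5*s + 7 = 30*d + s*(25*d + 25) + 30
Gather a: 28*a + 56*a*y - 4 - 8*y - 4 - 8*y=a*(56*y + 28) - 16*y - 8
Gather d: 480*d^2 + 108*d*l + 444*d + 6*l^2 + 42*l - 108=480*d^2 + d*(108*l + 444) + 6*l^2 + 42*l - 108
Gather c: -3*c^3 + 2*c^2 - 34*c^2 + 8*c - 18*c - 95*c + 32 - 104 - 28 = -3*c^3 - 32*c^2 - 105*c - 100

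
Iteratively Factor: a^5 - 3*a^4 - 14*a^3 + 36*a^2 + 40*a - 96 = (a + 3)*(a^4 - 6*a^3 + 4*a^2 + 24*a - 32) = (a - 2)*(a + 3)*(a^3 - 4*a^2 - 4*a + 16) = (a - 2)^2*(a + 3)*(a^2 - 2*a - 8) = (a - 4)*(a - 2)^2*(a + 3)*(a + 2)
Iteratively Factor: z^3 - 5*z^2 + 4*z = (z)*(z^2 - 5*z + 4) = z*(z - 1)*(z - 4)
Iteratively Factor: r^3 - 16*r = (r - 4)*(r^2 + 4*r) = r*(r - 4)*(r + 4)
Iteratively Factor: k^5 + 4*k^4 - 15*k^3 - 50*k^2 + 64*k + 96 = (k - 2)*(k^4 + 6*k^3 - 3*k^2 - 56*k - 48) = (k - 3)*(k - 2)*(k^3 + 9*k^2 + 24*k + 16) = (k - 3)*(k - 2)*(k + 4)*(k^2 + 5*k + 4) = (k - 3)*(k - 2)*(k + 4)^2*(k + 1)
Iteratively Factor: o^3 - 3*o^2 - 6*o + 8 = (o - 4)*(o^2 + o - 2) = (o - 4)*(o + 2)*(o - 1)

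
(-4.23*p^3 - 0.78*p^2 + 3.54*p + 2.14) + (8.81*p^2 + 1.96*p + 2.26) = -4.23*p^3 + 8.03*p^2 + 5.5*p + 4.4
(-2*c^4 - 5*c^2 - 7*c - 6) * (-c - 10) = 2*c^5 + 20*c^4 + 5*c^3 + 57*c^2 + 76*c + 60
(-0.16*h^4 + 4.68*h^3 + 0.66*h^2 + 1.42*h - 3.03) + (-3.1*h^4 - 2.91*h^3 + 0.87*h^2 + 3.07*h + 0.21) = -3.26*h^4 + 1.77*h^3 + 1.53*h^2 + 4.49*h - 2.82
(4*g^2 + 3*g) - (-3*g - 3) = 4*g^2 + 6*g + 3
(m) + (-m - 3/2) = -3/2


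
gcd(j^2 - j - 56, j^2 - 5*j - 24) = j - 8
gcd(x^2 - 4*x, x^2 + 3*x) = x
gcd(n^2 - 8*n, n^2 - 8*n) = n^2 - 8*n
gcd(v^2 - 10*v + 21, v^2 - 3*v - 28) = v - 7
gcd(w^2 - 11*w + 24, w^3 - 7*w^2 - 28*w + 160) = w - 8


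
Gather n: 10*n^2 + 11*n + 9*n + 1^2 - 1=10*n^2 + 20*n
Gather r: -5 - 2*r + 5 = -2*r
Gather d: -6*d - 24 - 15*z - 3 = -6*d - 15*z - 27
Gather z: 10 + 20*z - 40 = 20*z - 30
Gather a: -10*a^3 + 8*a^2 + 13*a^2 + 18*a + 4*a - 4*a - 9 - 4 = -10*a^3 + 21*a^2 + 18*a - 13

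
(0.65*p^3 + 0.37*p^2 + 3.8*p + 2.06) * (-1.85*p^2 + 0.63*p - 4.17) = -1.2025*p^5 - 0.275*p^4 - 9.5074*p^3 - 2.9599*p^2 - 14.5482*p - 8.5902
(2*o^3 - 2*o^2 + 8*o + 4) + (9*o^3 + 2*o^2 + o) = 11*o^3 + 9*o + 4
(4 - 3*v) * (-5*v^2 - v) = 15*v^3 - 17*v^2 - 4*v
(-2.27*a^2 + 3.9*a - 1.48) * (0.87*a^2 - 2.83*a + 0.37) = -1.9749*a^4 + 9.8171*a^3 - 13.1645*a^2 + 5.6314*a - 0.5476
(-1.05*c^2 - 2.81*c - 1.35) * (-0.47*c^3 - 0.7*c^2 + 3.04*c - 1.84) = 0.4935*c^5 + 2.0557*c^4 - 0.5905*c^3 - 5.6654*c^2 + 1.0664*c + 2.484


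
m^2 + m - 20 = (m - 4)*(m + 5)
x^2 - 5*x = x*(x - 5)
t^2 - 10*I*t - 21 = (t - 7*I)*(t - 3*I)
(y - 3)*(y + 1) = y^2 - 2*y - 3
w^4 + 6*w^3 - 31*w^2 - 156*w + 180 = (w - 5)*(w - 1)*(w + 6)^2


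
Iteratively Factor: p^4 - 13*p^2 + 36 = (p + 2)*(p^3 - 2*p^2 - 9*p + 18) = (p - 3)*(p + 2)*(p^2 + p - 6) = (p - 3)*(p + 2)*(p + 3)*(p - 2)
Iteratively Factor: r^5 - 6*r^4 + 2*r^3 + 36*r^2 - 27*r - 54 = (r + 2)*(r^4 - 8*r^3 + 18*r^2 - 27) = (r - 3)*(r + 2)*(r^3 - 5*r^2 + 3*r + 9) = (r - 3)*(r + 1)*(r + 2)*(r^2 - 6*r + 9) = (r - 3)^2*(r + 1)*(r + 2)*(r - 3)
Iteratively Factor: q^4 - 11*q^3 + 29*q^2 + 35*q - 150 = (q - 5)*(q^3 - 6*q^2 - q + 30) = (q - 5)*(q - 3)*(q^2 - 3*q - 10) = (q - 5)*(q - 3)*(q + 2)*(q - 5)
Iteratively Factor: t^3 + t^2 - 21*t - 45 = (t + 3)*(t^2 - 2*t - 15) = (t + 3)^2*(t - 5)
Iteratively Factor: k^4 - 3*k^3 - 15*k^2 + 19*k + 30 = (k + 3)*(k^3 - 6*k^2 + 3*k + 10) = (k - 5)*(k + 3)*(k^2 - k - 2) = (k - 5)*(k + 1)*(k + 3)*(k - 2)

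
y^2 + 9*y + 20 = (y + 4)*(y + 5)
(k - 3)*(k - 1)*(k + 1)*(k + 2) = k^4 - k^3 - 7*k^2 + k + 6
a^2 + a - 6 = (a - 2)*(a + 3)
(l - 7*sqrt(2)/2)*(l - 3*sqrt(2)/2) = l^2 - 5*sqrt(2)*l + 21/2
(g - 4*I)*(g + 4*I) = g^2 + 16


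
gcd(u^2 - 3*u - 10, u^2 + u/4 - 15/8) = 1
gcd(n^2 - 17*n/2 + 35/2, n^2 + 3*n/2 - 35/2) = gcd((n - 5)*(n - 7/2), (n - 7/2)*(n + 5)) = n - 7/2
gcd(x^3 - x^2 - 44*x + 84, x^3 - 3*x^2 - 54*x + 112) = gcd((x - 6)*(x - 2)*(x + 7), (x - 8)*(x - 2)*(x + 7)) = x^2 + 5*x - 14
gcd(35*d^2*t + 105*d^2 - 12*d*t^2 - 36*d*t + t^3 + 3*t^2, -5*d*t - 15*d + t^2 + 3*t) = -5*d*t - 15*d + t^2 + 3*t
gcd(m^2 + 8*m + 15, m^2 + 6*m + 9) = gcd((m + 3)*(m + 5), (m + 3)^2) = m + 3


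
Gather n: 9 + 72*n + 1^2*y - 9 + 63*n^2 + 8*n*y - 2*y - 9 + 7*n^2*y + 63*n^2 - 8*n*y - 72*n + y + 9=n^2*(7*y + 126)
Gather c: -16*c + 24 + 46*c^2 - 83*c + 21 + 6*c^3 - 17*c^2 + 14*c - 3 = 6*c^3 + 29*c^2 - 85*c + 42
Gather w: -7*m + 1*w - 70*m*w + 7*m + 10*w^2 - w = -70*m*w + 10*w^2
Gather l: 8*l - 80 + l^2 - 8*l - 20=l^2 - 100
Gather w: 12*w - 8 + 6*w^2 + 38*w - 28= 6*w^2 + 50*w - 36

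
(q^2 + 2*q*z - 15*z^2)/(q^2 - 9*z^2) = (q + 5*z)/(q + 3*z)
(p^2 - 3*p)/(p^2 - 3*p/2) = 2*(p - 3)/(2*p - 3)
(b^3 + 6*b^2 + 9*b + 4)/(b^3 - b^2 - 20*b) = (b^2 + 2*b + 1)/(b*(b - 5))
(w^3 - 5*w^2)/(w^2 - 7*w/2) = 2*w*(w - 5)/(2*w - 7)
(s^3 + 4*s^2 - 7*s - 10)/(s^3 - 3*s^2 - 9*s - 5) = (s^2 + 3*s - 10)/(s^2 - 4*s - 5)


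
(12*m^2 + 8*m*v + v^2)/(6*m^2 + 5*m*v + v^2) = (6*m + v)/(3*m + v)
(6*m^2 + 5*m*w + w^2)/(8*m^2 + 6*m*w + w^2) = (3*m + w)/(4*m + w)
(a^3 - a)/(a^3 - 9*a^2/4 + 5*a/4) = 4*(a + 1)/(4*a - 5)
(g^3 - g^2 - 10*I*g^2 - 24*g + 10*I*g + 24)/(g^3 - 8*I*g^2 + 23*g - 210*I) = (g^2 - g*(1 + 4*I) + 4*I)/(g^2 - 2*I*g + 35)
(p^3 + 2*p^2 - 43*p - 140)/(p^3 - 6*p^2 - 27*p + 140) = (p + 4)/(p - 4)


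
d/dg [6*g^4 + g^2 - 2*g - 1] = 24*g^3 + 2*g - 2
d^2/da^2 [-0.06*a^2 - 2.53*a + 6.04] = -0.120000000000000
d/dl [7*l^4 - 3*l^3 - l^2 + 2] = l*(28*l^2 - 9*l - 2)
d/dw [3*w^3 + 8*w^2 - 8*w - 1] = 9*w^2 + 16*w - 8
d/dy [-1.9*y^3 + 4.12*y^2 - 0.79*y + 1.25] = -5.7*y^2 + 8.24*y - 0.79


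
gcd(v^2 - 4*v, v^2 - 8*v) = v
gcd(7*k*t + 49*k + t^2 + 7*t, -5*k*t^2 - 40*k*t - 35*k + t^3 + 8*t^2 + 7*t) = t + 7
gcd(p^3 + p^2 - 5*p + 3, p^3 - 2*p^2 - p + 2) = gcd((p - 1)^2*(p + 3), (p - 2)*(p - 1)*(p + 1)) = p - 1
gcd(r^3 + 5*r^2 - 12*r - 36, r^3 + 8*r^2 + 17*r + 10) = r + 2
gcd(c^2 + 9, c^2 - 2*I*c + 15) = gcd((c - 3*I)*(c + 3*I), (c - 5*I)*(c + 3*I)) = c + 3*I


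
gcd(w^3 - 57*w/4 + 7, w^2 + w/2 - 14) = w^2 + w/2 - 14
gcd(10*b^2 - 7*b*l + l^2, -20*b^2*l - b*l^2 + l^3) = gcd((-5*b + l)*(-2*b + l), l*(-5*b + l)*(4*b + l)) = 5*b - l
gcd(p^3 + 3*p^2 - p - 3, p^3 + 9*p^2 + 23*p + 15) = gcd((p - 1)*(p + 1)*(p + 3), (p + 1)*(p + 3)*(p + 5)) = p^2 + 4*p + 3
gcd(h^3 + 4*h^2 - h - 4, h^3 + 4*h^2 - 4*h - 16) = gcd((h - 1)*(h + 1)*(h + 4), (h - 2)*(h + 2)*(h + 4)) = h + 4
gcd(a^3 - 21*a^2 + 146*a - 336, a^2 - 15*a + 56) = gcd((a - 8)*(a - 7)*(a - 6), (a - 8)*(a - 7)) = a^2 - 15*a + 56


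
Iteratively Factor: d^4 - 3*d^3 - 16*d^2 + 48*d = (d - 4)*(d^3 + d^2 - 12*d) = (d - 4)*(d + 4)*(d^2 - 3*d) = d*(d - 4)*(d + 4)*(d - 3)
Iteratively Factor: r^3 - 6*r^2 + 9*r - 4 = (r - 1)*(r^2 - 5*r + 4) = (r - 4)*(r - 1)*(r - 1)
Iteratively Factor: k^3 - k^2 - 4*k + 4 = (k - 2)*(k^2 + k - 2) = (k - 2)*(k - 1)*(k + 2)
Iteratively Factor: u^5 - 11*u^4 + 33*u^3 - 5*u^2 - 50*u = (u - 5)*(u^4 - 6*u^3 + 3*u^2 + 10*u) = u*(u - 5)*(u^3 - 6*u^2 + 3*u + 10) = u*(u - 5)*(u - 2)*(u^2 - 4*u - 5) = u*(u - 5)^2*(u - 2)*(u + 1)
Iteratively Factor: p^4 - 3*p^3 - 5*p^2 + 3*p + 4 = (p + 1)*(p^3 - 4*p^2 - p + 4) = (p + 1)^2*(p^2 - 5*p + 4) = (p - 4)*(p + 1)^2*(p - 1)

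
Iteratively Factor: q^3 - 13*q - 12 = (q + 3)*(q^2 - 3*q - 4) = (q - 4)*(q + 3)*(q + 1)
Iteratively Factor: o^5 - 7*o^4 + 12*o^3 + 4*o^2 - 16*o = (o - 2)*(o^4 - 5*o^3 + 2*o^2 + 8*o) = (o - 4)*(o - 2)*(o^3 - o^2 - 2*o) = o*(o - 4)*(o - 2)*(o^2 - o - 2) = o*(o - 4)*(o - 2)^2*(o + 1)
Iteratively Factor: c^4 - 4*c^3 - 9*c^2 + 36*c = (c)*(c^3 - 4*c^2 - 9*c + 36) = c*(c + 3)*(c^2 - 7*c + 12) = c*(c - 3)*(c + 3)*(c - 4)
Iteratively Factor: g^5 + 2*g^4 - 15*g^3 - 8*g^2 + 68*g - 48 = (g - 2)*(g^4 + 4*g^3 - 7*g^2 - 22*g + 24) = (g - 2)*(g + 4)*(g^3 - 7*g + 6) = (g - 2)*(g + 3)*(g + 4)*(g^2 - 3*g + 2) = (g - 2)^2*(g + 3)*(g + 4)*(g - 1)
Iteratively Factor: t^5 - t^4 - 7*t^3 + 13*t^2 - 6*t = (t + 3)*(t^4 - 4*t^3 + 5*t^2 - 2*t) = (t - 1)*(t + 3)*(t^3 - 3*t^2 + 2*t) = (t - 2)*(t - 1)*(t + 3)*(t^2 - t) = t*(t - 2)*(t - 1)*(t + 3)*(t - 1)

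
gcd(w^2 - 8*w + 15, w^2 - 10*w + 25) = w - 5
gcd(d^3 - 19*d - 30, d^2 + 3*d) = d + 3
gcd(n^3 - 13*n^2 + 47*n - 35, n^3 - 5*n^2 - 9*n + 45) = n - 5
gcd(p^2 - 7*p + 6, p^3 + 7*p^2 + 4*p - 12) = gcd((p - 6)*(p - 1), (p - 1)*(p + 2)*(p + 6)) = p - 1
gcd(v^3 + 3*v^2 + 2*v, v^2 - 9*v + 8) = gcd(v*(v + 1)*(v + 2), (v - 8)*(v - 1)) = 1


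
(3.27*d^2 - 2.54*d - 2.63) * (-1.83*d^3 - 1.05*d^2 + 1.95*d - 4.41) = -5.9841*d^5 + 1.2147*d^4 + 13.8564*d^3 - 16.6122*d^2 + 6.0729*d + 11.5983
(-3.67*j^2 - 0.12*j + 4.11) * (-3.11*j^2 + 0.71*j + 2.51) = 11.4137*j^4 - 2.2325*j^3 - 22.079*j^2 + 2.6169*j + 10.3161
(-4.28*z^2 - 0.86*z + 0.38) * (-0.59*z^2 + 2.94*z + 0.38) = 2.5252*z^4 - 12.0758*z^3 - 4.379*z^2 + 0.7904*z + 0.1444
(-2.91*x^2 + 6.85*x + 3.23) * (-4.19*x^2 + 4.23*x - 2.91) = 12.1929*x^4 - 41.0108*x^3 + 23.9099*x^2 - 6.2706*x - 9.3993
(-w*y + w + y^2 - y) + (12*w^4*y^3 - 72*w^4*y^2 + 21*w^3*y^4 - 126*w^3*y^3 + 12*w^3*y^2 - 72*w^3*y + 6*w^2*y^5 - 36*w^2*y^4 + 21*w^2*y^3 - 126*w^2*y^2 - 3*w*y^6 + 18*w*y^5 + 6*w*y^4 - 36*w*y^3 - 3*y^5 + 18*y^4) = 12*w^4*y^3 - 72*w^4*y^2 + 21*w^3*y^4 - 126*w^3*y^3 + 12*w^3*y^2 - 72*w^3*y + 6*w^2*y^5 - 36*w^2*y^4 + 21*w^2*y^3 - 126*w^2*y^2 - 3*w*y^6 + 18*w*y^5 + 6*w*y^4 - 36*w*y^3 - w*y + w - 3*y^5 + 18*y^4 + y^2 - y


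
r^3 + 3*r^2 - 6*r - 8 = (r - 2)*(r + 1)*(r + 4)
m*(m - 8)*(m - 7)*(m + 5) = m^4 - 10*m^3 - 19*m^2 + 280*m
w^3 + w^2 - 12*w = w*(w - 3)*(w + 4)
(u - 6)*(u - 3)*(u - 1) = u^3 - 10*u^2 + 27*u - 18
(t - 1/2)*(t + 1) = t^2 + t/2 - 1/2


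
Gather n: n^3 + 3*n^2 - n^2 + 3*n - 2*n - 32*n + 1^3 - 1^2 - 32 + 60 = n^3 + 2*n^2 - 31*n + 28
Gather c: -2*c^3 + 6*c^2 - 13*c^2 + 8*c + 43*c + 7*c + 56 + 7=-2*c^3 - 7*c^2 + 58*c + 63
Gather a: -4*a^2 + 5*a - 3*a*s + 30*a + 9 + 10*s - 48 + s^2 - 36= -4*a^2 + a*(35 - 3*s) + s^2 + 10*s - 75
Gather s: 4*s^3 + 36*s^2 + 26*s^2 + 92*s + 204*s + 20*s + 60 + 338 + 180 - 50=4*s^3 + 62*s^2 + 316*s + 528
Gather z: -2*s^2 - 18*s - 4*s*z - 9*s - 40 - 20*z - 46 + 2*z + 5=-2*s^2 - 27*s + z*(-4*s - 18) - 81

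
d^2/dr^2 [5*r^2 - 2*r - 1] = 10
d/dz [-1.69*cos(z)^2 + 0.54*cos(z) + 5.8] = (3.38*cos(z) - 0.54)*sin(z)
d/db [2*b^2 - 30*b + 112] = 4*b - 30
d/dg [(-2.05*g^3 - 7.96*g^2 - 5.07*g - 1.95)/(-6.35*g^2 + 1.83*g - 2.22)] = (13.0175*g^4 - 7.503*g^3 - 33.1083*g^2 + 10.5774*g + 14.8239)/(40.3225*g^4 - 23.241*g^3 + 31.5429*g^2 - 8.1252*g + 4.9284)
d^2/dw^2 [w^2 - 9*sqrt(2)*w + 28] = 2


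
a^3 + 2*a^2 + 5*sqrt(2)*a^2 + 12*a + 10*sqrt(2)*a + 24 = (a + 2)*(a + 2*sqrt(2))*(a + 3*sqrt(2))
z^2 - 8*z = z*(z - 8)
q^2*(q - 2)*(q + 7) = q^4 + 5*q^3 - 14*q^2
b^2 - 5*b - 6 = (b - 6)*(b + 1)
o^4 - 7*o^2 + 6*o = o*(o - 2)*(o - 1)*(o + 3)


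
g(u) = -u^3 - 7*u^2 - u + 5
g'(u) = -3*u^2 - 14*u - 1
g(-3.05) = -28.69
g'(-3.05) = 13.79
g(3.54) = -130.62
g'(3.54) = -88.15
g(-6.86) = 5.27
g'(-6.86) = -46.14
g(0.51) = 2.54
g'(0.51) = -8.92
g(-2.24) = -16.64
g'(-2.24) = 15.31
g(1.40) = -12.86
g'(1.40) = -26.48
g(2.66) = -66.01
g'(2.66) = -59.47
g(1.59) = -18.31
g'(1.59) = -30.84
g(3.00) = -88.00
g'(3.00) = -70.00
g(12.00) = -2743.00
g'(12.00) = -601.00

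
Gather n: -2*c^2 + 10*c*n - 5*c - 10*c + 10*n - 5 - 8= -2*c^2 - 15*c + n*(10*c + 10) - 13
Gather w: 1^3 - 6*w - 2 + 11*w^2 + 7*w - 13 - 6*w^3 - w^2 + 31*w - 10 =-6*w^3 + 10*w^2 + 32*w - 24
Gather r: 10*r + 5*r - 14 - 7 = 15*r - 21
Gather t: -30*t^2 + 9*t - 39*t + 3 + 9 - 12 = -30*t^2 - 30*t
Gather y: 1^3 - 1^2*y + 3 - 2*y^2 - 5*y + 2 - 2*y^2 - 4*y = -4*y^2 - 10*y + 6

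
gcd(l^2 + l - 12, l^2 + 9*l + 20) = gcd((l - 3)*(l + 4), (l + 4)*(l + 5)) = l + 4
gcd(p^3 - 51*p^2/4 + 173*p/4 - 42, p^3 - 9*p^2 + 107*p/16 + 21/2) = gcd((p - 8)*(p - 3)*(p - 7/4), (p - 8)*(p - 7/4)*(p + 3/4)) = p^2 - 39*p/4 + 14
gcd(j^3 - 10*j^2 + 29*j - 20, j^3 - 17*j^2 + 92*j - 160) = j^2 - 9*j + 20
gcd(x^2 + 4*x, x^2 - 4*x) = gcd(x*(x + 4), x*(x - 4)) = x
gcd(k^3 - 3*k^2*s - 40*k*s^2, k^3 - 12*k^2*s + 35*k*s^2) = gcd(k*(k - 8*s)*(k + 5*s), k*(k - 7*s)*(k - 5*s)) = k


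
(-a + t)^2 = a^2 - 2*a*t + t^2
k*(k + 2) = k^2 + 2*k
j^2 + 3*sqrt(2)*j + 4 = (j + sqrt(2))*(j + 2*sqrt(2))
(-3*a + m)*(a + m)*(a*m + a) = -3*a^3*m - 3*a^3 - 2*a^2*m^2 - 2*a^2*m + a*m^3 + a*m^2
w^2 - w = w*(w - 1)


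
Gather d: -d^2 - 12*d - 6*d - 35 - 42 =-d^2 - 18*d - 77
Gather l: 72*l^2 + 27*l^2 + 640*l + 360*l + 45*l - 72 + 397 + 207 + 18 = 99*l^2 + 1045*l + 550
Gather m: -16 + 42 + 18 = 44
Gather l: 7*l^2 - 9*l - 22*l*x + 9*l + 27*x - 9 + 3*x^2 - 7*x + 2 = 7*l^2 - 22*l*x + 3*x^2 + 20*x - 7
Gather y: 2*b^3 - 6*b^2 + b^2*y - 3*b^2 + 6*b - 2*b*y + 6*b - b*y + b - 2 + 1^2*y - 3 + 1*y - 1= 2*b^3 - 9*b^2 + 13*b + y*(b^2 - 3*b + 2) - 6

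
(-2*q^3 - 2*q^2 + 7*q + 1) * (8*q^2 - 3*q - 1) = -16*q^5 - 10*q^4 + 64*q^3 - 11*q^2 - 10*q - 1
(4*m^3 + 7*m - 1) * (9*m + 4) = 36*m^4 + 16*m^3 + 63*m^2 + 19*m - 4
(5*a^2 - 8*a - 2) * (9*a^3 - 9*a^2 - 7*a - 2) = 45*a^5 - 117*a^4 + 19*a^3 + 64*a^2 + 30*a + 4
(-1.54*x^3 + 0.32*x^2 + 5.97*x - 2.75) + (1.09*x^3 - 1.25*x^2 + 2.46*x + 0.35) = -0.45*x^3 - 0.93*x^2 + 8.43*x - 2.4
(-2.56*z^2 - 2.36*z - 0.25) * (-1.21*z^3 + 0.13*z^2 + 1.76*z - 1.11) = 3.0976*z^5 + 2.5228*z^4 - 4.5099*z^3 - 1.3445*z^2 + 2.1796*z + 0.2775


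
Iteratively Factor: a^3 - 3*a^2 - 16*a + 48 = (a + 4)*(a^2 - 7*a + 12) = (a - 4)*(a + 4)*(a - 3)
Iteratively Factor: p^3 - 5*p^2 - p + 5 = (p - 5)*(p^2 - 1) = (p - 5)*(p + 1)*(p - 1)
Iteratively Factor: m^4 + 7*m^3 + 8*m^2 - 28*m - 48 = (m + 4)*(m^3 + 3*m^2 - 4*m - 12) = (m + 3)*(m + 4)*(m^2 - 4) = (m + 2)*(m + 3)*(m + 4)*(m - 2)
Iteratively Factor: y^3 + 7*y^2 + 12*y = (y + 3)*(y^2 + 4*y) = (y + 3)*(y + 4)*(y)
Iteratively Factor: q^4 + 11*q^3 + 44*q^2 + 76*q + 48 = (q + 3)*(q^3 + 8*q^2 + 20*q + 16) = (q + 3)*(q + 4)*(q^2 + 4*q + 4) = (q + 2)*(q + 3)*(q + 4)*(q + 2)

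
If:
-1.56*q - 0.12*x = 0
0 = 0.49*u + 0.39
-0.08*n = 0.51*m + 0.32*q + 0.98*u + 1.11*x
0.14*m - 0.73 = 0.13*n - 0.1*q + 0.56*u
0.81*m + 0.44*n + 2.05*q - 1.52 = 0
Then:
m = 1.91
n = -0.12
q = 0.01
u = -0.80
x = -0.17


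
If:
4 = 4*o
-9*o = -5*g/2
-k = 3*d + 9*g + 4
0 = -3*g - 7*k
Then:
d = -244/21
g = 18/5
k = -54/35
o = 1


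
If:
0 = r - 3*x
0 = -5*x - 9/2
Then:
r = -27/10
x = -9/10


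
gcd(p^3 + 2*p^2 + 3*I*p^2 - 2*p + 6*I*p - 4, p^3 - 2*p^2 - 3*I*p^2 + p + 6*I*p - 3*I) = 1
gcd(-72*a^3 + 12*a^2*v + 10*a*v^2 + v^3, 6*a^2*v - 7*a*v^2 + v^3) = 1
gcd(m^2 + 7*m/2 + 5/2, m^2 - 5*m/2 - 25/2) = m + 5/2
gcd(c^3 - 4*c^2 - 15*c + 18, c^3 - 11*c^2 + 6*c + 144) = c^2 - 3*c - 18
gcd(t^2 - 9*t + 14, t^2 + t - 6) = t - 2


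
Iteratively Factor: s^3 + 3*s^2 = (s + 3)*(s^2) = s*(s + 3)*(s)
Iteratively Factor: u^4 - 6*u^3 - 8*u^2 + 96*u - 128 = (u - 4)*(u^3 - 2*u^2 - 16*u + 32) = (u - 4)*(u - 2)*(u^2 - 16) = (u - 4)*(u - 2)*(u + 4)*(u - 4)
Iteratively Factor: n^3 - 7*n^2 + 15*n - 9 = (n - 3)*(n^2 - 4*n + 3) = (n - 3)*(n - 1)*(n - 3)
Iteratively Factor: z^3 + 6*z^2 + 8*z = (z + 2)*(z^2 + 4*z) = (z + 2)*(z + 4)*(z)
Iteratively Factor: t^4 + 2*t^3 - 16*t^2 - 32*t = (t)*(t^3 + 2*t^2 - 16*t - 32) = t*(t - 4)*(t^2 + 6*t + 8) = t*(t - 4)*(t + 2)*(t + 4)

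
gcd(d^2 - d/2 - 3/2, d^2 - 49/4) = 1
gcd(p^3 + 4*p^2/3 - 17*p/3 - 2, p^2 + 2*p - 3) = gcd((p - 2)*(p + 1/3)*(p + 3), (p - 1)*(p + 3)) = p + 3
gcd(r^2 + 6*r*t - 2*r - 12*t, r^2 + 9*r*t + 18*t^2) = r + 6*t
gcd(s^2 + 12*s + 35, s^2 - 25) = s + 5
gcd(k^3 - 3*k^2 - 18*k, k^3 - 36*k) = k^2 - 6*k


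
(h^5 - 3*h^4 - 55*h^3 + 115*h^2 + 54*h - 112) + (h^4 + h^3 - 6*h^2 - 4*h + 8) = h^5 - 2*h^4 - 54*h^3 + 109*h^2 + 50*h - 104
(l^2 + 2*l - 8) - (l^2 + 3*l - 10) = 2 - l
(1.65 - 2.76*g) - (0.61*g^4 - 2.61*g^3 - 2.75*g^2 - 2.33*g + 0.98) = -0.61*g^4 + 2.61*g^3 + 2.75*g^2 - 0.43*g + 0.67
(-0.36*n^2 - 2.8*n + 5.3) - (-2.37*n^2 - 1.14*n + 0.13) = 2.01*n^2 - 1.66*n + 5.17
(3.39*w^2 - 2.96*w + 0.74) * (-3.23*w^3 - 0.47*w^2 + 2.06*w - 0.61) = -10.9497*w^5 + 7.9675*w^4 + 5.9844*w^3 - 8.5133*w^2 + 3.33*w - 0.4514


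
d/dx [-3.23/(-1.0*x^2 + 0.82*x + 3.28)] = (2.6486 - 6.46*x)/(-1.0*x^2 + 0.82*x + 3.28)^2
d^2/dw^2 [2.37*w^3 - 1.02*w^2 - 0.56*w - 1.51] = 14.22*w - 2.04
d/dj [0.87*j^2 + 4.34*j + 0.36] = 1.74*j + 4.34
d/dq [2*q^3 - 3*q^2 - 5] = 6*q*(q - 1)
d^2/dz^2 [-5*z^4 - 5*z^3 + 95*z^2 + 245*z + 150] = -60*z^2 - 30*z + 190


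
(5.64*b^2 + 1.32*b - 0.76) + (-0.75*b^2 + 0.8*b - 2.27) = 4.89*b^2 + 2.12*b - 3.03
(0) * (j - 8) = 0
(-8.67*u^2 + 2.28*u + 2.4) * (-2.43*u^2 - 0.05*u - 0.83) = 21.0681*u^4 - 5.1069*u^3 + 1.2501*u^2 - 2.0124*u - 1.992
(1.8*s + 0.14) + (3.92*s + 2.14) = 5.72*s + 2.28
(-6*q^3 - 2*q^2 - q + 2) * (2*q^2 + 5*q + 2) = -12*q^5 - 34*q^4 - 24*q^3 - 5*q^2 + 8*q + 4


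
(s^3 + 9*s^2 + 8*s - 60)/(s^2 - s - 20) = (-s^3 - 9*s^2 - 8*s + 60)/(-s^2 + s + 20)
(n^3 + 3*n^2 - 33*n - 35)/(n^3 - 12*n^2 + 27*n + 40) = (n + 7)/(n - 8)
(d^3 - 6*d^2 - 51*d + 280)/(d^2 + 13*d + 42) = (d^2 - 13*d + 40)/(d + 6)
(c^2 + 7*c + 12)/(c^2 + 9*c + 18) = (c + 4)/(c + 6)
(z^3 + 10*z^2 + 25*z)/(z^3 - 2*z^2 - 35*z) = (z + 5)/(z - 7)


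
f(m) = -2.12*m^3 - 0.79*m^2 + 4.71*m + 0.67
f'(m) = -6.36*m^2 - 1.58*m + 4.71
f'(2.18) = -28.96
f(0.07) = 1.00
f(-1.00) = -2.71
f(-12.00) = 3493.75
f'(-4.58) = -121.46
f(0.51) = 2.59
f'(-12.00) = -892.17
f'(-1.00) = -0.07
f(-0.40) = -1.20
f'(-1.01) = -0.18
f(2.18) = -14.78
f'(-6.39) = -244.89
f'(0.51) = 2.25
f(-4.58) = 166.20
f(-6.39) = 491.46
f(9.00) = -1566.41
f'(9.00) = -524.67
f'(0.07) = 4.57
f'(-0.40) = 4.32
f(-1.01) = -2.71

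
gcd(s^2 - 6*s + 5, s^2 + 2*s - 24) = 1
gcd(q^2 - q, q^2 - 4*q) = q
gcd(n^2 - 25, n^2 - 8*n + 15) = n - 5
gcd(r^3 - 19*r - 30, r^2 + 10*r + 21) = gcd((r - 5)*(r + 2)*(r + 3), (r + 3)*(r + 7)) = r + 3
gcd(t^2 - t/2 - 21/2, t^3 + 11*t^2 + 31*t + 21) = t + 3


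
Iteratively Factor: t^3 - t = (t - 1)*(t^2 + t) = t*(t - 1)*(t + 1)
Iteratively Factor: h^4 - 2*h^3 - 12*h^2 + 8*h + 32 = (h - 4)*(h^3 + 2*h^2 - 4*h - 8) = (h - 4)*(h + 2)*(h^2 - 4) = (h - 4)*(h + 2)^2*(h - 2)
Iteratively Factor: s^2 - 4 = (s + 2)*(s - 2)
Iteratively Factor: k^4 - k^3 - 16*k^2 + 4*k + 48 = (k + 3)*(k^3 - 4*k^2 - 4*k + 16) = (k - 4)*(k + 3)*(k^2 - 4) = (k - 4)*(k + 2)*(k + 3)*(k - 2)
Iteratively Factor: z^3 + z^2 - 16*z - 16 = (z + 4)*(z^2 - 3*z - 4) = (z + 1)*(z + 4)*(z - 4)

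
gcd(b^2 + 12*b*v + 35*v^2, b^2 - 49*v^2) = b + 7*v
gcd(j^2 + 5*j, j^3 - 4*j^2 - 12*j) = j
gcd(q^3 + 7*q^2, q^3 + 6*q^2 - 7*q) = q^2 + 7*q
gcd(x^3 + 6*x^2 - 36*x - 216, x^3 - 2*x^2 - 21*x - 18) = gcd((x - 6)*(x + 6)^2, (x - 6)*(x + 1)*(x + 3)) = x - 6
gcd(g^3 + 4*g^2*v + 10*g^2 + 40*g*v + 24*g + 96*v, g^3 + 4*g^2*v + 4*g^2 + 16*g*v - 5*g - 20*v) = g + 4*v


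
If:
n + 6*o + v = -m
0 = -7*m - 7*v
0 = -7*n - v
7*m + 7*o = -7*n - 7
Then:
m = -42/47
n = -6/47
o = 1/47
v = 42/47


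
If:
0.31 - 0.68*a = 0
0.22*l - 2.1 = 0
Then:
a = 0.46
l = 9.55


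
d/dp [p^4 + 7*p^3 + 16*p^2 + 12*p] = 4*p^3 + 21*p^2 + 32*p + 12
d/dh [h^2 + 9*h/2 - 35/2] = 2*h + 9/2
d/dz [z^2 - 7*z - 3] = 2*z - 7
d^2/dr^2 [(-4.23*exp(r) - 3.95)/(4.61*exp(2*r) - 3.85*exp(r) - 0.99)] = (-89.896383*exp(4*r) - 410.859335*exp(3*r) + 94.487943*exp(2*r) - 114.53585*exp(r) + 10.909602)*exp(r)/(97.972181*exp(6*r) - 245.461755*exp(5*r) + 141.876438*exp(4*r) + 48.359465*exp(3*r) - 30.468042*exp(2*r) - 11.320155*exp(r) - 0.970299)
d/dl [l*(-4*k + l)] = -4*k + 2*l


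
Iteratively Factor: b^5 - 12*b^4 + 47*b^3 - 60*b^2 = (b - 5)*(b^4 - 7*b^3 + 12*b^2) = b*(b - 5)*(b^3 - 7*b^2 + 12*b) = b*(b - 5)*(b - 4)*(b^2 - 3*b) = b*(b - 5)*(b - 4)*(b - 3)*(b)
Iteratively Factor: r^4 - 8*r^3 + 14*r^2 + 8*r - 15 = (r - 3)*(r^3 - 5*r^2 - r + 5) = (r - 3)*(r + 1)*(r^2 - 6*r + 5) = (r - 3)*(r - 1)*(r + 1)*(r - 5)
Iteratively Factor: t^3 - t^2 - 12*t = (t + 3)*(t^2 - 4*t) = t*(t + 3)*(t - 4)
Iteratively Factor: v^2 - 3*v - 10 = (v + 2)*(v - 5)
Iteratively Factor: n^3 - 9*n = (n)*(n^2 - 9) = n*(n + 3)*(n - 3)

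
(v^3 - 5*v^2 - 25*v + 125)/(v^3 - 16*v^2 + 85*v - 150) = (v + 5)/(v - 6)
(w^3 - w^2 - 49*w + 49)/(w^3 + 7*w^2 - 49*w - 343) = (w - 1)/(w + 7)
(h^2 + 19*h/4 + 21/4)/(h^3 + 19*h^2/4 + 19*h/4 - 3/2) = (4*h + 7)/(4*h^2 + 7*h - 2)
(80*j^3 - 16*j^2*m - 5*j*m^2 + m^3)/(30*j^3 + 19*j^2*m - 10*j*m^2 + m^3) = (16*j^2 - m^2)/(6*j^2 + 5*j*m - m^2)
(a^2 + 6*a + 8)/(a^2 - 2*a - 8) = (a + 4)/(a - 4)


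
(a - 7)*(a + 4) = a^2 - 3*a - 28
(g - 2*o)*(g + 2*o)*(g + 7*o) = g^3 + 7*g^2*o - 4*g*o^2 - 28*o^3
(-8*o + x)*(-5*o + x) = 40*o^2 - 13*o*x + x^2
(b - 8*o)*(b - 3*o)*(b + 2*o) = b^3 - 9*b^2*o + 2*b*o^2 + 48*o^3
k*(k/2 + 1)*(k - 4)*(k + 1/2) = k^4/2 - 3*k^3/4 - 9*k^2/2 - 2*k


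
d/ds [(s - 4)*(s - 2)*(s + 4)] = 3*s^2 - 4*s - 16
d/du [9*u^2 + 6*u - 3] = 18*u + 6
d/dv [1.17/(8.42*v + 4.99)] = -9.8514/(8.42*v + 4.99)^2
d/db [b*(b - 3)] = 2*b - 3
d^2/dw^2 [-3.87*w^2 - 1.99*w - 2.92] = -7.74000000000000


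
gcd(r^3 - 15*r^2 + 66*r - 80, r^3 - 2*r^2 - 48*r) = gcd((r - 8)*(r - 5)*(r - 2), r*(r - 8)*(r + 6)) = r - 8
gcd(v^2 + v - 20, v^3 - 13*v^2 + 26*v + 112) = 1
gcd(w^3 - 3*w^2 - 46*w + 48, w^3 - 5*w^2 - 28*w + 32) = w^2 - 9*w + 8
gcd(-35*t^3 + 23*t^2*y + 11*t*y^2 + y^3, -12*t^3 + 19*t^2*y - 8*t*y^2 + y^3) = -t + y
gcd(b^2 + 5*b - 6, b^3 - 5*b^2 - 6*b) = 1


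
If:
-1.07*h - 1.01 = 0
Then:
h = -0.94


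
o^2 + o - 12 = (o - 3)*(o + 4)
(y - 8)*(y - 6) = y^2 - 14*y + 48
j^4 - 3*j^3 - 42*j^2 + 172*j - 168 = (j - 6)*(j - 2)^2*(j + 7)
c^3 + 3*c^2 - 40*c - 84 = (c - 6)*(c + 2)*(c + 7)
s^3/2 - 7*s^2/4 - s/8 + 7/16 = (s/2 + 1/4)*(s - 7/2)*(s - 1/2)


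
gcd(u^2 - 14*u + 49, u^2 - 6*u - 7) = u - 7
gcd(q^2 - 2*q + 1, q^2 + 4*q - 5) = q - 1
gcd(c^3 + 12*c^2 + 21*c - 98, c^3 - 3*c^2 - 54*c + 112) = c^2 + 5*c - 14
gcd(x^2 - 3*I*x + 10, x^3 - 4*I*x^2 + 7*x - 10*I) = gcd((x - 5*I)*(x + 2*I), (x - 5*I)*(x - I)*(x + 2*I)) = x^2 - 3*I*x + 10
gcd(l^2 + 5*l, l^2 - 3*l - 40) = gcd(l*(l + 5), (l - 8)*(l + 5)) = l + 5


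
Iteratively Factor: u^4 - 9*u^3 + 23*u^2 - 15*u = (u - 5)*(u^3 - 4*u^2 + 3*u) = (u - 5)*(u - 3)*(u^2 - u) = (u - 5)*(u - 3)*(u - 1)*(u)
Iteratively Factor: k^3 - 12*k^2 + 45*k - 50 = (k - 2)*(k^2 - 10*k + 25) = (k - 5)*(k - 2)*(k - 5)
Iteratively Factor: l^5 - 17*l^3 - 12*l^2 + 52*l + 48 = (l + 2)*(l^4 - 2*l^3 - 13*l^2 + 14*l + 24) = (l - 2)*(l + 2)*(l^3 - 13*l - 12) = (l - 2)*(l + 2)*(l + 3)*(l^2 - 3*l - 4) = (l - 4)*(l - 2)*(l + 2)*(l + 3)*(l + 1)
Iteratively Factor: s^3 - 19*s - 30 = (s - 5)*(s^2 + 5*s + 6) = (s - 5)*(s + 2)*(s + 3)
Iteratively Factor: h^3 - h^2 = (h - 1)*(h^2) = h*(h - 1)*(h)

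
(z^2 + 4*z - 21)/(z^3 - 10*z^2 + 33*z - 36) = (z + 7)/(z^2 - 7*z + 12)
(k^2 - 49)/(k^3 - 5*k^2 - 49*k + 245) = 1/(k - 5)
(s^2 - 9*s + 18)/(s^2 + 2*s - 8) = (s^2 - 9*s + 18)/(s^2 + 2*s - 8)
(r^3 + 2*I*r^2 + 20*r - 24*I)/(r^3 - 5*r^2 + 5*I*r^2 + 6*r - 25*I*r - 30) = (r^2 - 4*I*r - 4)/(r^2 - r*(5 + I) + 5*I)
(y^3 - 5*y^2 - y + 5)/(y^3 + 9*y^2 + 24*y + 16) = (y^2 - 6*y + 5)/(y^2 + 8*y + 16)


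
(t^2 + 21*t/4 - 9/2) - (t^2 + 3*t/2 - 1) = 15*t/4 - 7/2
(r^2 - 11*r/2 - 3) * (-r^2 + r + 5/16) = -r^4 + 13*r^3/2 - 35*r^2/16 - 151*r/32 - 15/16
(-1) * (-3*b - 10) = 3*b + 10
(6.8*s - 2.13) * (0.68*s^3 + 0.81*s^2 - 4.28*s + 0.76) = 4.624*s^4 + 4.0596*s^3 - 30.8293*s^2 + 14.2844*s - 1.6188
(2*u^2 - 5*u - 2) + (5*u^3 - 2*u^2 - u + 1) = 5*u^3 - 6*u - 1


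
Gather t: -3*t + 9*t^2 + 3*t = 9*t^2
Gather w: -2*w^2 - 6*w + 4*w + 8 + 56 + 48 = -2*w^2 - 2*w + 112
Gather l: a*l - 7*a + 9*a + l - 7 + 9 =2*a + l*(a + 1) + 2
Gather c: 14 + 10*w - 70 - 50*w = -40*w - 56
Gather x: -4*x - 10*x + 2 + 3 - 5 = -14*x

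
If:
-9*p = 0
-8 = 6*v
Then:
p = 0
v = -4/3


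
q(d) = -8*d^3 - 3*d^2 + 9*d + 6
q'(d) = -24*d^2 - 6*d + 9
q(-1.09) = 2.99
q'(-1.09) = -12.97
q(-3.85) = 383.42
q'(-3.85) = -323.64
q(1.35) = -7.00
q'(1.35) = -42.84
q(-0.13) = 4.80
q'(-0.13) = 9.37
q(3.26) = -273.71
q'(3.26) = -265.62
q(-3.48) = 275.50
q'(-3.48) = -260.77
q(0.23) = 7.81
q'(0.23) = 6.35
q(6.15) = -1912.98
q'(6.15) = -935.64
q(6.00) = -1776.00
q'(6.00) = -891.00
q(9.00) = -5988.00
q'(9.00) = -1989.00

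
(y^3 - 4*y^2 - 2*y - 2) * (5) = 5*y^3 - 20*y^2 - 10*y - 10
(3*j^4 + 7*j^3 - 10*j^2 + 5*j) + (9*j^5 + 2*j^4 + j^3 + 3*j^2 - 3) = 9*j^5 + 5*j^4 + 8*j^3 - 7*j^2 + 5*j - 3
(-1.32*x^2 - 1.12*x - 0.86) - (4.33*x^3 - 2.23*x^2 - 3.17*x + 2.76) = -4.33*x^3 + 0.91*x^2 + 2.05*x - 3.62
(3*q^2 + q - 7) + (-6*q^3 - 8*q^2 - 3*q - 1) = -6*q^3 - 5*q^2 - 2*q - 8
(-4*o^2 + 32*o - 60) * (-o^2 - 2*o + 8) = 4*o^4 - 24*o^3 - 36*o^2 + 376*o - 480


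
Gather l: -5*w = -5*w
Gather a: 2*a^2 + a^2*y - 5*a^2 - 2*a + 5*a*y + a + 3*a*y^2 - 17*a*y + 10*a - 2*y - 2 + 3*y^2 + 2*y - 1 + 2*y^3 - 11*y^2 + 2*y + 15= a^2*(y - 3) + a*(3*y^2 - 12*y + 9) + 2*y^3 - 8*y^2 + 2*y + 12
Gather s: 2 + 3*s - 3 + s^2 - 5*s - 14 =s^2 - 2*s - 15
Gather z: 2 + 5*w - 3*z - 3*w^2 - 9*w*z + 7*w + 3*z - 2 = -3*w^2 - 9*w*z + 12*w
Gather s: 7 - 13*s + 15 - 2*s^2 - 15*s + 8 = -2*s^2 - 28*s + 30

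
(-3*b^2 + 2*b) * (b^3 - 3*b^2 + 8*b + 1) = -3*b^5 + 11*b^4 - 30*b^3 + 13*b^2 + 2*b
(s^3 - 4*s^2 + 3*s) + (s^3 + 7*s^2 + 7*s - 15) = 2*s^3 + 3*s^2 + 10*s - 15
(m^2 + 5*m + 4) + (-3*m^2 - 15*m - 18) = -2*m^2 - 10*m - 14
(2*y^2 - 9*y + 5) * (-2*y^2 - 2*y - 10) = -4*y^4 + 14*y^3 - 12*y^2 + 80*y - 50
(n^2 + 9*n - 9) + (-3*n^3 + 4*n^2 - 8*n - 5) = -3*n^3 + 5*n^2 + n - 14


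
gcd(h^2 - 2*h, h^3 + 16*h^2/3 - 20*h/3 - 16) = h - 2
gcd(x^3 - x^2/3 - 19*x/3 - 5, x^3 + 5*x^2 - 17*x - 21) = x^2 - 2*x - 3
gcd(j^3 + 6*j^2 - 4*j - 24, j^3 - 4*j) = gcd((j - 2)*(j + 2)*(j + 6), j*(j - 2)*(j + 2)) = j^2 - 4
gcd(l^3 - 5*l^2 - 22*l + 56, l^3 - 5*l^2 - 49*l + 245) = l - 7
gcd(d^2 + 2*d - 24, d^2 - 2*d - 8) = d - 4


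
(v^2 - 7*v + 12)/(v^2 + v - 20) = (v - 3)/(v + 5)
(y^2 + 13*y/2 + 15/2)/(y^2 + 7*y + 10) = (y + 3/2)/(y + 2)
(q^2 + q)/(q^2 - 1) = q/(q - 1)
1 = 1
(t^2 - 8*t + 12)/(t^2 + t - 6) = (t - 6)/(t + 3)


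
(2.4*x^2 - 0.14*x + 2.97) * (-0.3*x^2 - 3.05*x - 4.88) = -0.72*x^4 - 7.278*x^3 - 12.176*x^2 - 8.3753*x - 14.4936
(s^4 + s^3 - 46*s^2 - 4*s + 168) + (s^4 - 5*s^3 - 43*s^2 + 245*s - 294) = 2*s^4 - 4*s^3 - 89*s^2 + 241*s - 126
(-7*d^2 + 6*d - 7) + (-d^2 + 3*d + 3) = -8*d^2 + 9*d - 4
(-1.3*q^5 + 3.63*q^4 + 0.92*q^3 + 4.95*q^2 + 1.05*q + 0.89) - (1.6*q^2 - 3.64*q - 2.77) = -1.3*q^5 + 3.63*q^4 + 0.92*q^3 + 3.35*q^2 + 4.69*q + 3.66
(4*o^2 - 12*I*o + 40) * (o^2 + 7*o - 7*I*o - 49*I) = 4*o^4 + 28*o^3 - 40*I*o^3 - 44*o^2 - 280*I*o^2 - 308*o - 280*I*o - 1960*I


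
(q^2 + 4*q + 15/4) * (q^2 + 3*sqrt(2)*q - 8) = q^4 + 4*q^3 + 3*sqrt(2)*q^3 - 17*q^2/4 + 12*sqrt(2)*q^2 - 32*q + 45*sqrt(2)*q/4 - 30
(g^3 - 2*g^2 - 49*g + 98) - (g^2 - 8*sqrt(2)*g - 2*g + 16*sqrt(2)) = g^3 - 3*g^2 - 47*g + 8*sqrt(2)*g - 16*sqrt(2) + 98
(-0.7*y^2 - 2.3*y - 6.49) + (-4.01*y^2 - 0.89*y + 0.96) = -4.71*y^2 - 3.19*y - 5.53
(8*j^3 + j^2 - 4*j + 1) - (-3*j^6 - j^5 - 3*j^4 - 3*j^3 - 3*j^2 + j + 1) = 3*j^6 + j^5 + 3*j^4 + 11*j^3 + 4*j^2 - 5*j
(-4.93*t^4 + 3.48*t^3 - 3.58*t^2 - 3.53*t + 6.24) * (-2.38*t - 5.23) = 11.7334*t^5 + 17.5015*t^4 - 9.68*t^3 + 27.1248*t^2 + 3.6107*t - 32.6352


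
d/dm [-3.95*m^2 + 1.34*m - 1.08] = 1.34 - 7.9*m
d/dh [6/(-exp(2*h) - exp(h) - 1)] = (12*exp(h) + 6)*exp(h)/(exp(2*h) + exp(h) + 1)^2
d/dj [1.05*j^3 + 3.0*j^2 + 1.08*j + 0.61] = 3.15*j^2 + 6.0*j + 1.08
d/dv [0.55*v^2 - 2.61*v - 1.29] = 1.1*v - 2.61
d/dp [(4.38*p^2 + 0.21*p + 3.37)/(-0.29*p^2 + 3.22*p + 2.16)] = (14.1645*p^2 + 20.8762*p - 10.3978)/(0.0841*p^4 - 1.8676*p^3 + 9.1156*p^2 + 13.9104*p + 4.6656)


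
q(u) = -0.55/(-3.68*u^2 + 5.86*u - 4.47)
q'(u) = -0.55*(7.36*u - 5.86)/(-3.68*u^2 + 5.86*u - 4.47)^2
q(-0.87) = 0.04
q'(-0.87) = 0.04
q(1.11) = 0.22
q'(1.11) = -0.20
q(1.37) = 0.16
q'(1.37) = -0.21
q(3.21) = 0.02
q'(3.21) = -0.02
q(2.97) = 0.03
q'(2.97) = -0.02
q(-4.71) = 0.00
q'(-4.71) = 0.00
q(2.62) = 0.04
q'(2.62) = -0.04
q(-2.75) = 0.01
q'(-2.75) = 0.01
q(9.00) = 0.00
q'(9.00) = -0.00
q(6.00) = 0.01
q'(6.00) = -0.00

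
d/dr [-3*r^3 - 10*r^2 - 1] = r*(-9*r - 20)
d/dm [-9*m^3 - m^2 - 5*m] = -27*m^2 - 2*m - 5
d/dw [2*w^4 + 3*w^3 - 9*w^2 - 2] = w*(8*w^2 + 9*w - 18)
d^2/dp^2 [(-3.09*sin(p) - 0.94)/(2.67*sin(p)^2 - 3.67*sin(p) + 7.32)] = (22.028301*sin(p)^5 + 57.0832649999999*sin(p)^4 - 434.042676*sin(p)^3 - 18.022178*sin(p)^2 + 608.441124*sin(p) - 154.600052)/(2.67*sin(p)^2 - 3.67*sin(p) + 7.32)^3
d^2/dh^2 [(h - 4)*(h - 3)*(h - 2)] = 6*h - 18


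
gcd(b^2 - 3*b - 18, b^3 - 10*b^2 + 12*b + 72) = b - 6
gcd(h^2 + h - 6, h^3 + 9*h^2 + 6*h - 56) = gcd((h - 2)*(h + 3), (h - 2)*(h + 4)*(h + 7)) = h - 2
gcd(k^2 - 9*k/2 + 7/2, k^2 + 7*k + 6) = 1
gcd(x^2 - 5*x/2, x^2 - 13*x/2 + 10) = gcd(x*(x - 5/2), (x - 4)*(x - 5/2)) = x - 5/2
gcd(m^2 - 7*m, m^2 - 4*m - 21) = m - 7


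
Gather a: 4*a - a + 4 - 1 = 3*a + 3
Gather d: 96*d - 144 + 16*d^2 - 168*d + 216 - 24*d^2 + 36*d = -8*d^2 - 36*d + 72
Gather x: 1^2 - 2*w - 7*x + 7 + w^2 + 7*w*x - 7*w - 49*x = w^2 - 9*w + x*(7*w - 56) + 8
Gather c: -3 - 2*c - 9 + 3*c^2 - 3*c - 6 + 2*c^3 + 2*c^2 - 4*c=2*c^3 + 5*c^2 - 9*c - 18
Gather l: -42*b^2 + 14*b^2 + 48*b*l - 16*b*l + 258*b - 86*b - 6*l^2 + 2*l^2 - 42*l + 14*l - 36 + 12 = -28*b^2 + 172*b - 4*l^2 + l*(32*b - 28) - 24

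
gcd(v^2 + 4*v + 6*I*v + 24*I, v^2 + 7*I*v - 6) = v + 6*I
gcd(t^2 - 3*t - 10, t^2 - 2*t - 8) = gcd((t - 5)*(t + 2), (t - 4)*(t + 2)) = t + 2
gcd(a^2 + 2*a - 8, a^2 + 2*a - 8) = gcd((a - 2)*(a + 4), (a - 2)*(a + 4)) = a^2 + 2*a - 8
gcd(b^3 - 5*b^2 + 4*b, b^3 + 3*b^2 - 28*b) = b^2 - 4*b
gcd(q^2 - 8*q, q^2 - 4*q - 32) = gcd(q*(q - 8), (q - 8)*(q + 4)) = q - 8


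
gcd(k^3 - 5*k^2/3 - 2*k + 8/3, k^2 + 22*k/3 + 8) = k + 4/3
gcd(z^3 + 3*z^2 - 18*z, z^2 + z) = z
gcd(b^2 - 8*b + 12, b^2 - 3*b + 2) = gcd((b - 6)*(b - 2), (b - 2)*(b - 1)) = b - 2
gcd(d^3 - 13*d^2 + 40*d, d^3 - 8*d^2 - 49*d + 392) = d - 8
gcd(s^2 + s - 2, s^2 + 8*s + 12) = s + 2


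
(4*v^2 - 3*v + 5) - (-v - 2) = 4*v^2 - 2*v + 7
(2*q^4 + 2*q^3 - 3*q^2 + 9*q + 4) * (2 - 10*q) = -20*q^5 - 16*q^4 + 34*q^3 - 96*q^2 - 22*q + 8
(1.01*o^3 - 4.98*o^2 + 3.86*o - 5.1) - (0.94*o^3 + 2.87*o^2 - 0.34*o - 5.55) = 0.0700000000000001*o^3 - 7.85*o^2 + 4.2*o + 0.45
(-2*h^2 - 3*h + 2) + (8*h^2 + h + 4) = 6*h^2 - 2*h + 6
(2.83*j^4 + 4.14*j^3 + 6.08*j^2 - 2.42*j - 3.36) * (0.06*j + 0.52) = 0.1698*j^5 + 1.72*j^4 + 2.5176*j^3 + 3.0164*j^2 - 1.46*j - 1.7472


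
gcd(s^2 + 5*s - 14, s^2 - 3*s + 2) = s - 2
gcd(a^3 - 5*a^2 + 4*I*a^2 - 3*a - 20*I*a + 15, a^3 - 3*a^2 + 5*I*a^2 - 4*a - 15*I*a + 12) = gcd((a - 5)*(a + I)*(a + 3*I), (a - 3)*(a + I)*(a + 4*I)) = a + I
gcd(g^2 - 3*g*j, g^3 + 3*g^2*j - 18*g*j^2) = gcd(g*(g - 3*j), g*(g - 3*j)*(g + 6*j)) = g^2 - 3*g*j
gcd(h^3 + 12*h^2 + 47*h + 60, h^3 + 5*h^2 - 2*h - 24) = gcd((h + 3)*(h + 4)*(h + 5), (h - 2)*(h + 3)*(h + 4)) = h^2 + 7*h + 12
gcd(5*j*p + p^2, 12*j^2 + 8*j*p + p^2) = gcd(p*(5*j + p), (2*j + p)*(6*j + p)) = 1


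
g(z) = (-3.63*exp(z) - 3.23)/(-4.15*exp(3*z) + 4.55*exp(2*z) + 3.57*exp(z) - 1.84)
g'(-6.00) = 0.01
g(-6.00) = 1.77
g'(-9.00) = 0.00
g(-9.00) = 1.76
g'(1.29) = -0.36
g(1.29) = 0.13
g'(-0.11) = 0.84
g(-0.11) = -3.20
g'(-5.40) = 0.02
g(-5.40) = 1.78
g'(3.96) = -0.00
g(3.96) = 0.00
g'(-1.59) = 5.10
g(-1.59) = 4.14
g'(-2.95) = 0.38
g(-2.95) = 2.08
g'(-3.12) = 0.31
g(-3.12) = 2.03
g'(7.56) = -0.00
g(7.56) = 0.00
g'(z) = (-3.63*exp(z) - 3.23)*(12.45*exp(3*z) - 9.1*exp(2*z) - 3.57*exp(z))/(-4.15*exp(3*z) + 4.55*exp(2*z) + 3.57*exp(z) - 1.84)^2 - 3.63*exp(z)/(-4.15*exp(3*z) + 4.55*exp(2*z) + 3.57*exp(z) - 1.84) = (-30.129*exp(3*z) - 23.697*exp(2*z) + 29.393*exp(z) + 18.2103)*exp(z)/(17.2225*exp(6*z) - 37.765*exp(5*z) - 8.9285*exp(4*z) + 47.759*exp(3*z) - 3.9991*exp(2*z) - 13.1376*exp(z) + 3.3856)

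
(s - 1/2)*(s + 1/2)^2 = s^3 + s^2/2 - s/4 - 1/8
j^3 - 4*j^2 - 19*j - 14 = (j - 7)*(j + 1)*(j + 2)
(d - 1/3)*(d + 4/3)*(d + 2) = d^3 + 3*d^2 + 14*d/9 - 8/9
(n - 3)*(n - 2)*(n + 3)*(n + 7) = n^4 + 5*n^3 - 23*n^2 - 45*n + 126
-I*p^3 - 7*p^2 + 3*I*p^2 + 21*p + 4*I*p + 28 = (p - 4)*(p - 7*I)*(-I*p - I)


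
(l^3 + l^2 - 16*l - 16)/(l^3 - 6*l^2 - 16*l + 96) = (l + 1)/(l - 6)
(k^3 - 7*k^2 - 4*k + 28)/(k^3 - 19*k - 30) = (k^2 - 9*k + 14)/(k^2 - 2*k - 15)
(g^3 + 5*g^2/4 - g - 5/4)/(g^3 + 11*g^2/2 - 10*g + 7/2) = (4*g^2 + 9*g + 5)/(2*(2*g^2 + 13*g - 7))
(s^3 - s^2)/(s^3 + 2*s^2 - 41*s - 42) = s^2*(s - 1)/(s^3 + 2*s^2 - 41*s - 42)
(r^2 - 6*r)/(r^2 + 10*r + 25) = r*(r - 6)/(r^2 + 10*r + 25)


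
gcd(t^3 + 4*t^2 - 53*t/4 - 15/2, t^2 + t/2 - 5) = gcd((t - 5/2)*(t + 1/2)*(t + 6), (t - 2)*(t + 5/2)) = 1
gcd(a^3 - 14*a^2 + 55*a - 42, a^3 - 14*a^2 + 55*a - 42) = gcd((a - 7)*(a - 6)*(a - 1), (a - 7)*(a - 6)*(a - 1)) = a^3 - 14*a^2 + 55*a - 42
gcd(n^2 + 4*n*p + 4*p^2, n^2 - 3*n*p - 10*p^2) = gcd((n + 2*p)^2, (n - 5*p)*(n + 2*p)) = n + 2*p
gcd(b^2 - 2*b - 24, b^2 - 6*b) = b - 6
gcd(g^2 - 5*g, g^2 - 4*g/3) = g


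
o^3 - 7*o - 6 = (o - 3)*(o + 1)*(o + 2)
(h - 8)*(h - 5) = h^2 - 13*h + 40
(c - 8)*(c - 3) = c^2 - 11*c + 24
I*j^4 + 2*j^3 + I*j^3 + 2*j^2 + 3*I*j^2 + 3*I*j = j*(j - 3*I)*(j + I)*(I*j + I)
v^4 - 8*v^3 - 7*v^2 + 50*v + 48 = (v - 8)*(v - 3)*(v + 1)*(v + 2)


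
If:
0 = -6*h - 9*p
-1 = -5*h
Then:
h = 1/5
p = -2/15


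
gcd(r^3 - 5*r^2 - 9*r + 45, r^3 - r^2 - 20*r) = r - 5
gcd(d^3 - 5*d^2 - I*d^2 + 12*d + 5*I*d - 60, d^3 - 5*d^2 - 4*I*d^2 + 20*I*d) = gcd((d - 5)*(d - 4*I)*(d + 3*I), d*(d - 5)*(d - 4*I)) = d^2 + d*(-5 - 4*I) + 20*I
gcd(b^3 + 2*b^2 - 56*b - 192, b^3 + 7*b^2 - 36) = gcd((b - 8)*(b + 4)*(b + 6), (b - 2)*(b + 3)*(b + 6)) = b + 6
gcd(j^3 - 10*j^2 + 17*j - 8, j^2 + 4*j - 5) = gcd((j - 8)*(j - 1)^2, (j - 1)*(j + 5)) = j - 1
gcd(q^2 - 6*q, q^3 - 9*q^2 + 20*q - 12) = q - 6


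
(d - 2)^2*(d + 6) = d^3 + 2*d^2 - 20*d + 24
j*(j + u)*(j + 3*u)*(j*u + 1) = j^4*u + 4*j^3*u^2 + j^3 + 3*j^2*u^3 + 4*j^2*u + 3*j*u^2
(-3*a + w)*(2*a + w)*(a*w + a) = -6*a^3*w - 6*a^3 - a^2*w^2 - a^2*w + a*w^3 + a*w^2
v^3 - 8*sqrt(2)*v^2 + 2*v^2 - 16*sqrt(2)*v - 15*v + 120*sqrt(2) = (v - 3)*(v + 5)*(v - 8*sqrt(2))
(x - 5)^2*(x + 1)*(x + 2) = x^4 - 7*x^3 - 3*x^2 + 55*x + 50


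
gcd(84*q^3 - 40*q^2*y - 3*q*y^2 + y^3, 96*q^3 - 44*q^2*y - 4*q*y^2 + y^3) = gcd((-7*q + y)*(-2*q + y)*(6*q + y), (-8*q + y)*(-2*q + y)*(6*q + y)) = -12*q^2 + 4*q*y + y^2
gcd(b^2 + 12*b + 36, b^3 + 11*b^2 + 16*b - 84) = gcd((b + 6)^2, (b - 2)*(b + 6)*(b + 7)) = b + 6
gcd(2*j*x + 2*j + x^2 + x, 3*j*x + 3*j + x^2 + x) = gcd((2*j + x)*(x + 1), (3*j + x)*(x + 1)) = x + 1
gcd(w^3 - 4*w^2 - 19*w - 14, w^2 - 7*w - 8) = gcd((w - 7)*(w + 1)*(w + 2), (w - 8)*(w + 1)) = w + 1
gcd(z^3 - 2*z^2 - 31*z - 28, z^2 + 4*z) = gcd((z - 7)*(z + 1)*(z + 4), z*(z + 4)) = z + 4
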